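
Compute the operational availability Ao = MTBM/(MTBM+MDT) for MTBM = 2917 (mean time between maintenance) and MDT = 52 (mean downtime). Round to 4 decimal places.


MTBM = 2917
MDT = 52
MTBM + MDT = 2969
Ao = 2917 / 2969
Ao = 0.9825

0.9825


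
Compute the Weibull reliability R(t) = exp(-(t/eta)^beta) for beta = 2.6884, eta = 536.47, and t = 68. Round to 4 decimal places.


beta = 2.6884, eta = 536.47, t = 68
t/eta = 68 / 536.47 = 0.1268
(t/eta)^beta = 0.1268^2.6884 = 0.0039
R(t) = exp(-0.0039)
R(t) = 0.9961

0.9961


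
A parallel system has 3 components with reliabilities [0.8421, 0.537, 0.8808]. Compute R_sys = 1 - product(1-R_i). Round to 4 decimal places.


Components: [0.8421, 0.537, 0.8808]
(1 - 0.8421) = 0.1579, running product = 0.1579
(1 - 0.537) = 0.463, running product = 0.0731
(1 - 0.8808) = 0.1192, running product = 0.0087
Product of (1-R_i) = 0.0087
R_sys = 1 - 0.0087 = 0.9913

0.9913


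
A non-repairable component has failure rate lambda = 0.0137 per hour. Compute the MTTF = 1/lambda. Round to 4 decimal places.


lambda = 0.0137
MTTF = 1 / 0.0137
MTTF = 72.9927

72.9927


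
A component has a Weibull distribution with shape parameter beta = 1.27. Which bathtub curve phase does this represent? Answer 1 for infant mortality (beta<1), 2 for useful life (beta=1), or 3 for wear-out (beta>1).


beta = 1.27
Compare beta to 1:
beta < 1 => infant mortality (phase 1)
beta = 1 => useful life (phase 2)
beta > 1 => wear-out (phase 3)
Since beta = 1.27, this is wear-out (increasing failure rate)
Phase = 3

3


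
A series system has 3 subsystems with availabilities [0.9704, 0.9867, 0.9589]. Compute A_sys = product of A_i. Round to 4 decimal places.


Subsystems: [0.9704, 0.9867, 0.9589]
After subsystem 1 (A=0.9704): product = 0.9704
After subsystem 2 (A=0.9867): product = 0.9575
After subsystem 3 (A=0.9589): product = 0.9181
A_sys = 0.9181

0.9181


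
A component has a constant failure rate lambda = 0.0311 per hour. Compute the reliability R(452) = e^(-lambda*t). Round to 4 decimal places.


lambda = 0.0311
t = 452
lambda * t = 14.0572
R(t) = e^(-14.0572)
R(t) = 0.0

0.0


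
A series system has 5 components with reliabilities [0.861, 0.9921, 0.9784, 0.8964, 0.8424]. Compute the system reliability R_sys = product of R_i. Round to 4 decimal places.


Components: [0.861, 0.9921, 0.9784, 0.8964, 0.8424]
After component 1 (R=0.861): product = 0.861
After component 2 (R=0.9921): product = 0.8542
After component 3 (R=0.9784): product = 0.8357
After component 4 (R=0.8964): product = 0.7492
After component 5 (R=0.8424): product = 0.6311
R_sys = 0.6311

0.6311


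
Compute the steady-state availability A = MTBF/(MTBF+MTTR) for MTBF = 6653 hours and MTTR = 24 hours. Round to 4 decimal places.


MTBF = 6653
MTTR = 24
MTBF + MTTR = 6677
A = 6653 / 6677
A = 0.9964

0.9964


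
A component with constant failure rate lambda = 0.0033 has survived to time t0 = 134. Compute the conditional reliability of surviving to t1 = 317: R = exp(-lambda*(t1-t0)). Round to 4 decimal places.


lambda = 0.0033
t0 = 134, t1 = 317
t1 - t0 = 183
lambda * (t1-t0) = 0.0033 * 183 = 0.6039
R = exp(-0.6039)
R = 0.5467

0.5467


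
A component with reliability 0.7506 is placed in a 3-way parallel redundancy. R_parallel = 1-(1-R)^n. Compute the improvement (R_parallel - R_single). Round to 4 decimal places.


R_single = 0.7506, n = 3
1 - R_single = 0.2494
(1 - R_single)^n = 0.2494^3 = 0.0155
R_parallel = 1 - 0.0155 = 0.9845
Improvement = 0.9845 - 0.7506
Improvement = 0.2339

0.2339


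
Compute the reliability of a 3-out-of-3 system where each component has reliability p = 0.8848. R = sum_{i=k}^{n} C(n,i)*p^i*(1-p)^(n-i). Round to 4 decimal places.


k = 3, n = 3, p = 0.8848
i=3: C(3,3)=1 * 0.8848^3 * 0.1152^0 = 0.6927
R = sum of terms = 0.6927

0.6927


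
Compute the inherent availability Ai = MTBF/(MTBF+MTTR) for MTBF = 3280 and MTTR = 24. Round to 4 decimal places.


MTBF = 3280
MTTR = 24
MTBF + MTTR = 3304
Ai = 3280 / 3304
Ai = 0.9927

0.9927


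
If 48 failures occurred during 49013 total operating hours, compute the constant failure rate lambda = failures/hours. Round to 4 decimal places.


failures = 48
total_hours = 49013
lambda = 48 / 49013
lambda = 0.001

0.001


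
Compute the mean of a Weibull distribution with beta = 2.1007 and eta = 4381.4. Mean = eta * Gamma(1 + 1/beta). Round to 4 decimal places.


beta = 2.1007, eta = 4381.4
1/beta = 0.476
1 + 1/beta = 1.476
Gamma(1.476) = 0.8857
Mean = 4381.4 * 0.8857
Mean = 3880.5694

3880.5694


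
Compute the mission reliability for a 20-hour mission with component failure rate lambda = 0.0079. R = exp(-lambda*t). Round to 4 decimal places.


lambda = 0.0079
mission_time = 20
lambda * t = 0.0079 * 20 = 0.158
R = exp(-0.158)
R = 0.8538

0.8538


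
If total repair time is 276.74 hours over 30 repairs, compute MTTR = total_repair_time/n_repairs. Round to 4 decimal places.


total_repair_time = 276.74
n_repairs = 30
MTTR = 276.74 / 30
MTTR = 9.2247

9.2247


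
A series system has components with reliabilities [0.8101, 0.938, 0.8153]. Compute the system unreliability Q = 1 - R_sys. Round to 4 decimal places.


Components: [0.8101, 0.938, 0.8153]
After component 1: product = 0.8101
After component 2: product = 0.7599
After component 3: product = 0.6195
R_sys = 0.6195
Q = 1 - 0.6195 = 0.3805

0.3805


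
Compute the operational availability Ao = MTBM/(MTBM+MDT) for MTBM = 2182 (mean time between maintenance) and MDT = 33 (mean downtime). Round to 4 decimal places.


MTBM = 2182
MDT = 33
MTBM + MDT = 2215
Ao = 2182 / 2215
Ao = 0.9851

0.9851


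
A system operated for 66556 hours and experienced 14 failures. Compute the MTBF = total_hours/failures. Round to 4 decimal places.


total_hours = 66556
failures = 14
MTBF = 66556 / 14
MTBF = 4754.0

4754.0


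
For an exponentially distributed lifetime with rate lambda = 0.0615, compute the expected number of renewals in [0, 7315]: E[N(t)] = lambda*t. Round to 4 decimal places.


lambda = 0.0615
t = 7315
E[N(t)] = lambda * t
E[N(t)] = 0.0615 * 7315
E[N(t)] = 449.8725

449.8725


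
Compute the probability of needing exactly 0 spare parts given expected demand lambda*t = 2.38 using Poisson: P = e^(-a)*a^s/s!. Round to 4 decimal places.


a = 2.38, s = 0
e^(-a) = e^(-2.38) = 0.0926
a^s = 2.38^0 = 1.0
s! = 1
P = 0.0926 * 1.0 / 1
P = 0.0926

0.0926


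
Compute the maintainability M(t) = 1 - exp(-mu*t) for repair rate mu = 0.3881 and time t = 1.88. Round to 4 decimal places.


mu = 0.3881, t = 1.88
mu * t = 0.3881 * 1.88 = 0.7296
exp(-0.7296) = 0.4821
M(t) = 1 - 0.4821
M(t) = 0.5179

0.5179


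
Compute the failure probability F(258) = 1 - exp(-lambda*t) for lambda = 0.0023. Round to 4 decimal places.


lambda = 0.0023, t = 258
lambda * t = 0.5934
exp(-0.5934) = 0.5524
F(t) = 1 - 0.5524
F(t) = 0.4476

0.4476


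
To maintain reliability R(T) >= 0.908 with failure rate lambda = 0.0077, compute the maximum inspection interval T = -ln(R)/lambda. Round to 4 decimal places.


R_target = 0.908
lambda = 0.0077
-ln(0.908) = 0.0965
T = 0.0965 / 0.0077
T = 12.5339

12.5339


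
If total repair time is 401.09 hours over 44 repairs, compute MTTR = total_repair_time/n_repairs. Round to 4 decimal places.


total_repair_time = 401.09
n_repairs = 44
MTTR = 401.09 / 44
MTTR = 9.1157

9.1157


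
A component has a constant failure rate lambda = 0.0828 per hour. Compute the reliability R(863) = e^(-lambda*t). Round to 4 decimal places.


lambda = 0.0828
t = 863
lambda * t = 71.4564
R(t) = e^(-71.4564)
R(t) = 0.0

0.0


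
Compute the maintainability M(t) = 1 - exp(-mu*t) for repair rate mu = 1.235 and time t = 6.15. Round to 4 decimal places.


mu = 1.235, t = 6.15
mu * t = 1.235 * 6.15 = 7.5953
exp(-7.5953) = 0.0005
M(t) = 1 - 0.0005
M(t) = 0.9995

0.9995


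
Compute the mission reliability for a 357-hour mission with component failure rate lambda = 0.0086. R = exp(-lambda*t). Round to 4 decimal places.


lambda = 0.0086
mission_time = 357
lambda * t = 0.0086 * 357 = 3.0702
R = exp(-3.0702)
R = 0.0464

0.0464


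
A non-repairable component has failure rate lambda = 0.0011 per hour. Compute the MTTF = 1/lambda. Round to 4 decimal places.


lambda = 0.0011
MTTF = 1 / 0.0011
MTTF = 909.0909

909.0909


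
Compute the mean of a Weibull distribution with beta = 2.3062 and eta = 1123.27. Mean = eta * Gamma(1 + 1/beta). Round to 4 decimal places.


beta = 2.3062, eta = 1123.27
1/beta = 0.4336
1 + 1/beta = 1.4336
Gamma(1.4336) = 0.8859
Mean = 1123.27 * 0.8859
Mean = 995.1527

995.1527


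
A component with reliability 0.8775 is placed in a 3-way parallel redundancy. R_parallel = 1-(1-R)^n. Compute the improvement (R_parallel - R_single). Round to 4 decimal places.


R_single = 0.8775, n = 3
1 - R_single = 0.1225
(1 - R_single)^n = 0.1225^3 = 0.0018
R_parallel = 1 - 0.0018 = 0.9982
Improvement = 0.9982 - 0.8775
Improvement = 0.1207

0.1207


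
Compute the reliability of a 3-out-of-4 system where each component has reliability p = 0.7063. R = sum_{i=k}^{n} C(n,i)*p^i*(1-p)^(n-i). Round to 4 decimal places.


k = 3, n = 4, p = 0.7063
i=3: C(4,3)=4 * 0.7063^3 * 0.2937^1 = 0.4139
i=4: C(4,4)=1 * 0.7063^4 * 0.2937^0 = 0.2489
R = sum of terms = 0.6628

0.6628


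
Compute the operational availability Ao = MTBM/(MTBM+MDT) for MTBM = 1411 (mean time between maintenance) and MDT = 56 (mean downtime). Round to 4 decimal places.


MTBM = 1411
MDT = 56
MTBM + MDT = 1467
Ao = 1411 / 1467
Ao = 0.9618

0.9618


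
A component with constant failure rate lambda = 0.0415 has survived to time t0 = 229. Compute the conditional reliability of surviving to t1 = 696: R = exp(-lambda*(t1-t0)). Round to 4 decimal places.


lambda = 0.0415
t0 = 229, t1 = 696
t1 - t0 = 467
lambda * (t1-t0) = 0.0415 * 467 = 19.3805
R = exp(-19.3805)
R = 0.0

0.0


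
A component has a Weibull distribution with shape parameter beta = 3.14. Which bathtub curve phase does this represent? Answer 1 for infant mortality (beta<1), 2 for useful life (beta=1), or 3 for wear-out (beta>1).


beta = 3.14
Compare beta to 1:
beta < 1 => infant mortality (phase 1)
beta = 1 => useful life (phase 2)
beta > 1 => wear-out (phase 3)
Since beta = 3.14, this is wear-out (increasing failure rate)
Phase = 3

3


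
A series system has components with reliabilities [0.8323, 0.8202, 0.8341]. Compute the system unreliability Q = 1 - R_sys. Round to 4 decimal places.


Components: [0.8323, 0.8202, 0.8341]
After component 1: product = 0.8323
After component 2: product = 0.6827
After component 3: product = 0.5694
R_sys = 0.5694
Q = 1 - 0.5694 = 0.4306

0.4306


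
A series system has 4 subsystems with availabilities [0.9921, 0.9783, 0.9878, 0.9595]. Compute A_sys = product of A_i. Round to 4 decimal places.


Subsystems: [0.9921, 0.9783, 0.9878, 0.9595]
After subsystem 1 (A=0.9921): product = 0.9921
After subsystem 2 (A=0.9783): product = 0.9706
After subsystem 3 (A=0.9878): product = 0.9587
After subsystem 4 (A=0.9595): product = 0.9199
A_sys = 0.9199

0.9199


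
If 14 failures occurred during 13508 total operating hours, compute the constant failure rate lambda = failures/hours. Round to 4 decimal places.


failures = 14
total_hours = 13508
lambda = 14 / 13508
lambda = 0.001

0.001


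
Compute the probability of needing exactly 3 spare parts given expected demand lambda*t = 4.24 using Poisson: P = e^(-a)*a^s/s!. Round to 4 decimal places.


a = 4.24, s = 3
e^(-a) = e^(-4.24) = 0.0144
a^s = 4.24^3 = 76.225
s! = 6
P = 0.0144 * 76.225 / 6
P = 0.183

0.183


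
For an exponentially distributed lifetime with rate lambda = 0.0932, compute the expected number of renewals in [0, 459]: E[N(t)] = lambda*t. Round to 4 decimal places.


lambda = 0.0932
t = 459
E[N(t)] = lambda * t
E[N(t)] = 0.0932 * 459
E[N(t)] = 42.7788

42.7788


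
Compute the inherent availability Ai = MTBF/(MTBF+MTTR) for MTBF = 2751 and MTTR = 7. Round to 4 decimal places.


MTBF = 2751
MTTR = 7
MTBF + MTTR = 2758
Ai = 2751 / 2758
Ai = 0.9975

0.9975


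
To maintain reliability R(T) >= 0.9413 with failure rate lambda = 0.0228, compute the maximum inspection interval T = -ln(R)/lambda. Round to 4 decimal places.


R_target = 0.9413
lambda = 0.0228
-ln(0.9413) = 0.0605
T = 0.0605 / 0.0228
T = 2.6532

2.6532


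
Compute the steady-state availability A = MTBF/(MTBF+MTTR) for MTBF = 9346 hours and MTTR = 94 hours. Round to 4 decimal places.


MTBF = 9346
MTTR = 94
MTBF + MTTR = 9440
A = 9346 / 9440
A = 0.99

0.99


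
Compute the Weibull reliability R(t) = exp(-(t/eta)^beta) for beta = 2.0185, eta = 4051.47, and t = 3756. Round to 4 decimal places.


beta = 2.0185, eta = 4051.47, t = 3756
t/eta = 3756 / 4051.47 = 0.9271
(t/eta)^beta = 0.9271^2.0185 = 0.8583
R(t) = exp(-0.8583)
R(t) = 0.4239

0.4239


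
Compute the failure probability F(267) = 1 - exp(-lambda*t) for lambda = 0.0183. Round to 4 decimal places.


lambda = 0.0183, t = 267
lambda * t = 4.8861
exp(-4.8861) = 0.0076
F(t) = 1 - 0.0076
F(t) = 0.9924

0.9924


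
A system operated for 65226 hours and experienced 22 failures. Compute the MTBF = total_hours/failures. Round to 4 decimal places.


total_hours = 65226
failures = 22
MTBF = 65226 / 22
MTBF = 2964.8182

2964.8182


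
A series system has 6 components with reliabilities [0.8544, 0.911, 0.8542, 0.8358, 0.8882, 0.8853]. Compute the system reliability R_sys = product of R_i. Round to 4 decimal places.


Components: [0.8544, 0.911, 0.8542, 0.8358, 0.8882, 0.8853]
After component 1 (R=0.8544): product = 0.8544
After component 2 (R=0.911): product = 0.7784
After component 3 (R=0.8542): product = 0.6649
After component 4 (R=0.8358): product = 0.5557
After component 5 (R=0.8882): product = 0.4936
After component 6 (R=0.8853): product = 0.437
R_sys = 0.437

0.437


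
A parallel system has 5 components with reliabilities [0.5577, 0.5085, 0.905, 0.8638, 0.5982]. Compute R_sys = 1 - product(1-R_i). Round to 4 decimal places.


Components: [0.5577, 0.5085, 0.905, 0.8638, 0.5982]
(1 - 0.5577) = 0.4423, running product = 0.4423
(1 - 0.5085) = 0.4915, running product = 0.2174
(1 - 0.905) = 0.095, running product = 0.0207
(1 - 0.8638) = 0.1362, running product = 0.0028
(1 - 0.5982) = 0.4018, running product = 0.0011
Product of (1-R_i) = 0.0011
R_sys = 1 - 0.0011 = 0.9989

0.9989


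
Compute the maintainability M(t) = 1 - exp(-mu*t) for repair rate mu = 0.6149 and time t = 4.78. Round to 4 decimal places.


mu = 0.6149, t = 4.78
mu * t = 0.6149 * 4.78 = 2.9392
exp(-2.9392) = 0.0529
M(t) = 1 - 0.0529
M(t) = 0.9471

0.9471


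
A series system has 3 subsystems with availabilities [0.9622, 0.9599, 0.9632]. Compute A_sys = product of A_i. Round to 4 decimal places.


Subsystems: [0.9622, 0.9599, 0.9632]
After subsystem 1 (A=0.9622): product = 0.9622
After subsystem 2 (A=0.9599): product = 0.9236
After subsystem 3 (A=0.9632): product = 0.8896
A_sys = 0.8896

0.8896


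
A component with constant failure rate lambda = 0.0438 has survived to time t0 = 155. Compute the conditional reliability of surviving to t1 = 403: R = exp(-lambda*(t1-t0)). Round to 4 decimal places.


lambda = 0.0438
t0 = 155, t1 = 403
t1 - t0 = 248
lambda * (t1-t0) = 0.0438 * 248 = 10.8624
R = exp(-10.8624)
R = 0.0

0.0


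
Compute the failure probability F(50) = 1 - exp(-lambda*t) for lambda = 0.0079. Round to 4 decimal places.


lambda = 0.0079, t = 50
lambda * t = 0.395
exp(-0.395) = 0.6737
F(t) = 1 - 0.6737
F(t) = 0.3263

0.3263


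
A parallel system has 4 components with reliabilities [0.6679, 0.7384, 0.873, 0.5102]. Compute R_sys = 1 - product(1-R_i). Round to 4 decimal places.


Components: [0.6679, 0.7384, 0.873, 0.5102]
(1 - 0.6679) = 0.3321, running product = 0.3321
(1 - 0.7384) = 0.2616, running product = 0.0869
(1 - 0.873) = 0.127, running product = 0.011
(1 - 0.5102) = 0.4898, running product = 0.0054
Product of (1-R_i) = 0.0054
R_sys = 1 - 0.0054 = 0.9946

0.9946


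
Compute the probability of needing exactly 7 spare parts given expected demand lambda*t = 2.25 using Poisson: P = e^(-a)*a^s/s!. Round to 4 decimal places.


a = 2.25, s = 7
e^(-a) = e^(-2.25) = 0.1054
a^s = 2.25^7 = 291.9293
s! = 5040
P = 0.1054 * 291.9293 / 5040
P = 0.0061

0.0061


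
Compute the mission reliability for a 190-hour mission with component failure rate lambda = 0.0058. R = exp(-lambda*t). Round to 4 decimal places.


lambda = 0.0058
mission_time = 190
lambda * t = 0.0058 * 190 = 1.102
R = exp(-1.102)
R = 0.3322

0.3322


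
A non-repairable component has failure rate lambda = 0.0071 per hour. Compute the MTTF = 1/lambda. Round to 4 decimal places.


lambda = 0.0071
MTTF = 1 / 0.0071
MTTF = 140.8451

140.8451


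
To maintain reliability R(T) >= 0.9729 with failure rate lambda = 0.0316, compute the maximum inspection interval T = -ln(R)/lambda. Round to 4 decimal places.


R_target = 0.9729
lambda = 0.0316
-ln(0.9729) = 0.0275
T = 0.0275 / 0.0316
T = 0.8694

0.8694


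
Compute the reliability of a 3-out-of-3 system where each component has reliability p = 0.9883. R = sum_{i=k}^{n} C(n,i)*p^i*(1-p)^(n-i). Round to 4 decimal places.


k = 3, n = 3, p = 0.9883
i=3: C(3,3)=1 * 0.9883^3 * 0.0117^0 = 0.9653
R = sum of terms = 0.9653

0.9653


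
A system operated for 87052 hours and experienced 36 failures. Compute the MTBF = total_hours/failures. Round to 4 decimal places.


total_hours = 87052
failures = 36
MTBF = 87052 / 36
MTBF = 2418.1111

2418.1111


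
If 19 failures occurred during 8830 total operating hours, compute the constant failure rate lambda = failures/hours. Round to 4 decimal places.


failures = 19
total_hours = 8830
lambda = 19 / 8830
lambda = 0.0022

0.0022


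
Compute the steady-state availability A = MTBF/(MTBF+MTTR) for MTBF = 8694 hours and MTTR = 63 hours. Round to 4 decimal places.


MTBF = 8694
MTTR = 63
MTBF + MTTR = 8757
A = 8694 / 8757
A = 0.9928

0.9928


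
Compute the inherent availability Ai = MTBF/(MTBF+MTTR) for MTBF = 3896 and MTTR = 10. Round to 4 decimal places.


MTBF = 3896
MTTR = 10
MTBF + MTTR = 3906
Ai = 3896 / 3906
Ai = 0.9974

0.9974


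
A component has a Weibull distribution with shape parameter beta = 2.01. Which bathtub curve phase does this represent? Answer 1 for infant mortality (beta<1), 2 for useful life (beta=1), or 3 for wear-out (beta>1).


beta = 2.01
Compare beta to 1:
beta < 1 => infant mortality (phase 1)
beta = 1 => useful life (phase 2)
beta > 1 => wear-out (phase 3)
Since beta = 2.01, this is wear-out (increasing failure rate)
Phase = 3

3


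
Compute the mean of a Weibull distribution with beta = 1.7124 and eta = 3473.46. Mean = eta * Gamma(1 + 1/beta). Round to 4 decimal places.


beta = 1.7124, eta = 3473.46
1/beta = 0.584
1 + 1/beta = 1.584
Gamma(1.584) = 0.8918
Mean = 3473.46 * 0.8918
Mean = 3097.6703

3097.6703


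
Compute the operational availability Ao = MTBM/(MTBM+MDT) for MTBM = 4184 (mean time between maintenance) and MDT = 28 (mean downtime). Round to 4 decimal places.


MTBM = 4184
MDT = 28
MTBM + MDT = 4212
Ao = 4184 / 4212
Ao = 0.9934

0.9934


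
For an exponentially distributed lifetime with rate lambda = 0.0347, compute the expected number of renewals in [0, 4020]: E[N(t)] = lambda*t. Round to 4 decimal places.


lambda = 0.0347
t = 4020
E[N(t)] = lambda * t
E[N(t)] = 0.0347 * 4020
E[N(t)] = 139.494

139.494


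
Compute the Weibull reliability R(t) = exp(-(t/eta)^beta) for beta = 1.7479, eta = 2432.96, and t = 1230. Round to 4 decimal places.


beta = 1.7479, eta = 2432.96, t = 1230
t/eta = 1230 / 2432.96 = 0.5056
(t/eta)^beta = 0.5056^1.7479 = 0.3035
R(t) = exp(-0.3035)
R(t) = 0.7382

0.7382


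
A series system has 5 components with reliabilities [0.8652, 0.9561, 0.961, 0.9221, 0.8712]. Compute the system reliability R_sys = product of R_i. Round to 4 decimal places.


Components: [0.8652, 0.9561, 0.961, 0.9221, 0.8712]
After component 1 (R=0.8652): product = 0.8652
After component 2 (R=0.9561): product = 0.8272
After component 3 (R=0.961): product = 0.795
After component 4 (R=0.9221): product = 0.733
After component 5 (R=0.8712): product = 0.6386
R_sys = 0.6386

0.6386


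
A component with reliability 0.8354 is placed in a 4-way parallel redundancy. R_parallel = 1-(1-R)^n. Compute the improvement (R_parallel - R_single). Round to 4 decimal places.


R_single = 0.8354, n = 4
1 - R_single = 0.1646
(1 - R_single)^n = 0.1646^4 = 0.0007
R_parallel = 1 - 0.0007 = 0.9993
Improvement = 0.9993 - 0.8354
Improvement = 0.1639

0.1639


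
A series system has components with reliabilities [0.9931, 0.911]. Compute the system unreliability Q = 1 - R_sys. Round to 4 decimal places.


Components: [0.9931, 0.911]
After component 1: product = 0.9931
After component 2: product = 0.9047
R_sys = 0.9047
Q = 1 - 0.9047 = 0.0953

0.0953


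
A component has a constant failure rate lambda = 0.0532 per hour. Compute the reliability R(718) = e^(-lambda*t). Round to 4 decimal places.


lambda = 0.0532
t = 718
lambda * t = 38.1976
R(t) = e^(-38.1976)
R(t) = 0.0

0.0


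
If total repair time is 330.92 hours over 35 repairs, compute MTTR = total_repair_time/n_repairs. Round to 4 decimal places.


total_repair_time = 330.92
n_repairs = 35
MTTR = 330.92 / 35
MTTR = 9.4549

9.4549


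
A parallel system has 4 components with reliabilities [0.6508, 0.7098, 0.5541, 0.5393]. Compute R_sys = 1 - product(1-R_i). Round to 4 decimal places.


Components: [0.6508, 0.7098, 0.5541, 0.5393]
(1 - 0.6508) = 0.3492, running product = 0.3492
(1 - 0.7098) = 0.2902, running product = 0.1013
(1 - 0.5541) = 0.4459, running product = 0.0452
(1 - 0.5393) = 0.4607, running product = 0.0208
Product of (1-R_i) = 0.0208
R_sys = 1 - 0.0208 = 0.9792

0.9792


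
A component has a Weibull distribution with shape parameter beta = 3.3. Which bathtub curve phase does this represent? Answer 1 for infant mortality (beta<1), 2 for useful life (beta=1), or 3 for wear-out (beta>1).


beta = 3.3
Compare beta to 1:
beta < 1 => infant mortality (phase 1)
beta = 1 => useful life (phase 2)
beta > 1 => wear-out (phase 3)
Since beta = 3.3, this is wear-out (increasing failure rate)
Phase = 3

3


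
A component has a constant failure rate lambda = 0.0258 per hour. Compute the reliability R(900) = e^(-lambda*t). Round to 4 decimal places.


lambda = 0.0258
t = 900
lambda * t = 23.22
R(t) = e^(-23.22)
R(t) = 0.0

0.0


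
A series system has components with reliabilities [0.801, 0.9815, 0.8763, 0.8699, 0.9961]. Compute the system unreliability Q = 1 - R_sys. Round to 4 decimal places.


Components: [0.801, 0.9815, 0.8763, 0.8699, 0.9961]
After component 1: product = 0.801
After component 2: product = 0.7862
After component 3: product = 0.6889
After component 4: product = 0.5993
After component 5: product = 0.597
R_sys = 0.597
Q = 1 - 0.597 = 0.403

0.403


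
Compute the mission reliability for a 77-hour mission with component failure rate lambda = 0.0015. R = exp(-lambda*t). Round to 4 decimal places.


lambda = 0.0015
mission_time = 77
lambda * t = 0.0015 * 77 = 0.1155
R = exp(-0.1155)
R = 0.8909

0.8909


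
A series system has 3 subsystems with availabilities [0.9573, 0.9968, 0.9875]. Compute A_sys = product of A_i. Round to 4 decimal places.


Subsystems: [0.9573, 0.9968, 0.9875]
After subsystem 1 (A=0.9573): product = 0.9573
After subsystem 2 (A=0.9968): product = 0.9542
After subsystem 3 (A=0.9875): product = 0.9423
A_sys = 0.9423

0.9423


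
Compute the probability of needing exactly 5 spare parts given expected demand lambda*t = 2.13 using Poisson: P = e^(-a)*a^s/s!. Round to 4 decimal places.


a = 2.13, s = 5
e^(-a) = e^(-2.13) = 0.1188
a^s = 2.13^5 = 43.8428
s! = 120
P = 0.1188 * 43.8428 / 120
P = 0.0434

0.0434


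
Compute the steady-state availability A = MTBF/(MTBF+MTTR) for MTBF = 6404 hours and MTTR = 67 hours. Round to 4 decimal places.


MTBF = 6404
MTTR = 67
MTBF + MTTR = 6471
A = 6404 / 6471
A = 0.9896

0.9896


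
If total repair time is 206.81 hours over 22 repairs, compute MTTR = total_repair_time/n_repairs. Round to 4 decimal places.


total_repair_time = 206.81
n_repairs = 22
MTTR = 206.81 / 22
MTTR = 9.4005

9.4005


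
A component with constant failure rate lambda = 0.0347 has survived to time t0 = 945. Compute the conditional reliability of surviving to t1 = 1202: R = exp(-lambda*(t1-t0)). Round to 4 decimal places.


lambda = 0.0347
t0 = 945, t1 = 1202
t1 - t0 = 257
lambda * (t1-t0) = 0.0347 * 257 = 8.9179
R = exp(-8.9179)
R = 0.0001

0.0001


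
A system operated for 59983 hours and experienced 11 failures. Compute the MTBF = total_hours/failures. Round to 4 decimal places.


total_hours = 59983
failures = 11
MTBF = 59983 / 11
MTBF = 5453.0

5453.0


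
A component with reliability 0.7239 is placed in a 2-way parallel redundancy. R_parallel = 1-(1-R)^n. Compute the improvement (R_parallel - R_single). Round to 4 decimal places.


R_single = 0.7239, n = 2
1 - R_single = 0.2761
(1 - R_single)^n = 0.2761^2 = 0.0762
R_parallel = 1 - 0.0762 = 0.9238
Improvement = 0.9238 - 0.7239
Improvement = 0.1999

0.1999


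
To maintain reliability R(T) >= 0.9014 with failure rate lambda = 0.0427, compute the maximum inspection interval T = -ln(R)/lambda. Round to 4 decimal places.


R_target = 0.9014
lambda = 0.0427
-ln(0.9014) = 0.1038
T = 0.1038 / 0.0427
T = 2.4311

2.4311


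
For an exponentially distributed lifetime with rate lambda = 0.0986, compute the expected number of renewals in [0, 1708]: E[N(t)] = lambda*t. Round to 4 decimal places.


lambda = 0.0986
t = 1708
E[N(t)] = lambda * t
E[N(t)] = 0.0986 * 1708
E[N(t)] = 168.4088

168.4088


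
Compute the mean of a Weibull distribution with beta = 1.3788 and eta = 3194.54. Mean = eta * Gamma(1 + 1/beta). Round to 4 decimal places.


beta = 1.3788, eta = 3194.54
1/beta = 0.7253
1 + 1/beta = 1.7253
Gamma(1.7253) = 0.9137
Mean = 3194.54 * 0.9137
Mean = 2918.7536

2918.7536


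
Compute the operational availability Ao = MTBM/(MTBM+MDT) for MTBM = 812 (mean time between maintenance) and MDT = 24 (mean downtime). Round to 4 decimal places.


MTBM = 812
MDT = 24
MTBM + MDT = 836
Ao = 812 / 836
Ao = 0.9713

0.9713


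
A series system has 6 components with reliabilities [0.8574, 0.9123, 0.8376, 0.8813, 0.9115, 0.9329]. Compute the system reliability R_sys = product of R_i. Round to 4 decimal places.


Components: [0.8574, 0.9123, 0.8376, 0.8813, 0.9115, 0.9329]
After component 1 (R=0.8574): product = 0.8574
After component 2 (R=0.9123): product = 0.7822
After component 3 (R=0.8376): product = 0.6552
After component 4 (R=0.8813): product = 0.5774
After component 5 (R=0.9115): product = 0.5263
After component 6 (R=0.9329): product = 0.491
R_sys = 0.491

0.491


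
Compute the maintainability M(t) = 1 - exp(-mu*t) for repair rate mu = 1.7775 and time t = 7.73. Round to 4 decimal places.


mu = 1.7775, t = 7.73
mu * t = 1.7775 * 7.73 = 13.7401
exp(-13.7401) = 0.0
M(t) = 1 - 0.0
M(t) = 1.0

1.0


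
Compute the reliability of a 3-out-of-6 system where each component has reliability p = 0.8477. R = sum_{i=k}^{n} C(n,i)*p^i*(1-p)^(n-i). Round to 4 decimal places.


k = 3, n = 6, p = 0.8477
i=3: C(6,3)=20 * 0.8477^3 * 0.1523^3 = 0.043
i=4: C(6,4)=15 * 0.8477^4 * 0.1523^2 = 0.1797
i=5: C(6,5)=6 * 0.8477^5 * 0.1523^1 = 0.4
i=6: C(6,6)=1 * 0.8477^6 * 0.1523^0 = 0.3711
R = sum of terms = 0.9938

0.9938


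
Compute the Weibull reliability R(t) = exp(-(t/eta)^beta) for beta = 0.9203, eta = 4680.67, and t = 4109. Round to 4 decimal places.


beta = 0.9203, eta = 4680.67, t = 4109
t/eta = 4109 / 4680.67 = 0.8779
(t/eta)^beta = 0.8779^0.9203 = 0.887
R(t) = exp(-0.887)
R(t) = 0.4119

0.4119


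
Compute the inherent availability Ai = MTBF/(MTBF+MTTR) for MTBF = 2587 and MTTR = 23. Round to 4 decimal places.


MTBF = 2587
MTTR = 23
MTBF + MTTR = 2610
Ai = 2587 / 2610
Ai = 0.9912

0.9912


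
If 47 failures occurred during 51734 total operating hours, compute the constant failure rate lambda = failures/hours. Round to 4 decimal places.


failures = 47
total_hours = 51734
lambda = 47 / 51734
lambda = 0.0009

0.0009


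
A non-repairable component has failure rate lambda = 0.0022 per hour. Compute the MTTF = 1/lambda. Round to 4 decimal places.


lambda = 0.0022
MTTF = 1 / 0.0022
MTTF = 454.5455

454.5455


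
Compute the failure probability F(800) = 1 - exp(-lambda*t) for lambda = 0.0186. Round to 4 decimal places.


lambda = 0.0186, t = 800
lambda * t = 14.88
exp(-14.88) = 0.0
F(t) = 1 - 0.0
F(t) = 1.0

1.0


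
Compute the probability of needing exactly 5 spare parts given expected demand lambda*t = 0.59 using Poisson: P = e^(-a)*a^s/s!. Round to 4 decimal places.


a = 0.59, s = 5
e^(-a) = e^(-0.59) = 0.5543
a^s = 0.59^5 = 0.0715
s! = 120
P = 0.5543 * 0.0715 / 120
P = 0.0003

0.0003


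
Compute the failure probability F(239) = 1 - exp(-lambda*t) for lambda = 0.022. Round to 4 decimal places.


lambda = 0.022, t = 239
lambda * t = 5.258
exp(-5.258) = 0.0052
F(t) = 1 - 0.0052
F(t) = 0.9948

0.9948


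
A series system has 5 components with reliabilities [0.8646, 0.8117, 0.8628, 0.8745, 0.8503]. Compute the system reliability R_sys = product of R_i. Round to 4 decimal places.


Components: [0.8646, 0.8117, 0.8628, 0.8745, 0.8503]
After component 1 (R=0.8646): product = 0.8646
After component 2 (R=0.8117): product = 0.7018
After component 3 (R=0.8628): product = 0.6055
After component 4 (R=0.8745): product = 0.5295
After component 5 (R=0.8503): product = 0.4502
R_sys = 0.4502

0.4502


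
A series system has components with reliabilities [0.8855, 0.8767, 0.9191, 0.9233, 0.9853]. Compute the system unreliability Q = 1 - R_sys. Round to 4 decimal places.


Components: [0.8855, 0.8767, 0.9191, 0.9233, 0.9853]
After component 1: product = 0.8855
After component 2: product = 0.7763
After component 3: product = 0.7135
After component 4: product = 0.6588
After component 5: product = 0.6491
R_sys = 0.6491
Q = 1 - 0.6491 = 0.3509

0.3509


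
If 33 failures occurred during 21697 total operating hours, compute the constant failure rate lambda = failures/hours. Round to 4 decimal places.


failures = 33
total_hours = 21697
lambda = 33 / 21697
lambda = 0.0015

0.0015


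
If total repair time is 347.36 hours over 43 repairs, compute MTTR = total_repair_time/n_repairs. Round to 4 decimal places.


total_repair_time = 347.36
n_repairs = 43
MTTR = 347.36 / 43
MTTR = 8.0781

8.0781


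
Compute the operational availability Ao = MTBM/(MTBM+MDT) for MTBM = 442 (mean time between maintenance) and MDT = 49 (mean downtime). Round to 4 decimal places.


MTBM = 442
MDT = 49
MTBM + MDT = 491
Ao = 442 / 491
Ao = 0.9002

0.9002


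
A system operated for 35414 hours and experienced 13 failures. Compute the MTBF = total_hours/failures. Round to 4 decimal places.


total_hours = 35414
failures = 13
MTBF = 35414 / 13
MTBF = 2724.1538

2724.1538


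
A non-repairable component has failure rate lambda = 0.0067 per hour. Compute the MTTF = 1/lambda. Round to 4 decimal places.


lambda = 0.0067
MTTF = 1 / 0.0067
MTTF = 149.2537

149.2537


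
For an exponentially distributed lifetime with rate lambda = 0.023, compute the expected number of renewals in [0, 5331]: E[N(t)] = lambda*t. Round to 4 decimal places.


lambda = 0.023
t = 5331
E[N(t)] = lambda * t
E[N(t)] = 0.023 * 5331
E[N(t)] = 122.613

122.613


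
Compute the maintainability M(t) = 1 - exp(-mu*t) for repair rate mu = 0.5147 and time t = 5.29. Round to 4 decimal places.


mu = 0.5147, t = 5.29
mu * t = 0.5147 * 5.29 = 2.7228
exp(-2.7228) = 0.0657
M(t) = 1 - 0.0657
M(t) = 0.9343

0.9343


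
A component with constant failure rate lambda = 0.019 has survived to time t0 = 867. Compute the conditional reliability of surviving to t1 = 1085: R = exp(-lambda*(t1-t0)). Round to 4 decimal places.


lambda = 0.019
t0 = 867, t1 = 1085
t1 - t0 = 218
lambda * (t1-t0) = 0.019 * 218 = 4.142
R = exp(-4.142)
R = 0.0159

0.0159


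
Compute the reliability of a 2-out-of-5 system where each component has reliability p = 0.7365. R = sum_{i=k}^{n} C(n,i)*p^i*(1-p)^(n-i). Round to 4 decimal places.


k = 2, n = 5, p = 0.7365
i=2: C(5,2)=10 * 0.7365^2 * 0.2635^3 = 0.0992
i=3: C(5,3)=10 * 0.7365^3 * 0.2635^2 = 0.2774
i=4: C(5,4)=5 * 0.7365^4 * 0.2635^1 = 0.3877
i=5: C(5,5)=1 * 0.7365^5 * 0.2635^0 = 0.2167
R = sum of terms = 0.981

0.981


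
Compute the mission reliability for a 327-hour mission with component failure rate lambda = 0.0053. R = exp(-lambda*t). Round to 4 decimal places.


lambda = 0.0053
mission_time = 327
lambda * t = 0.0053 * 327 = 1.7331
R = exp(-1.7331)
R = 0.1767

0.1767


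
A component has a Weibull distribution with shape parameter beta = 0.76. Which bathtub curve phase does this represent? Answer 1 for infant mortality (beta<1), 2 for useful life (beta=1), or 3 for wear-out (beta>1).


beta = 0.76
Compare beta to 1:
beta < 1 => infant mortality (phase 1)
beta = 1 => useful life (phase 2)
beta > 1 => wear-out (phase 3)
Since beta = 0.76, this is infant mortality (decreasing failure rate)
Phase = 1

1


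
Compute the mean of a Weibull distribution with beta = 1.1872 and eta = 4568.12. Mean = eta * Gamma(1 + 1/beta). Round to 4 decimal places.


beta = 1.1872, eta = 4568.12
1/beta = 0.8423
1 + 1/beta = 1.8423
Gamma(1.8423) = 0.9433
Mean = 4568.12 * 0.9433
Mean = 4309.1106

4309.1106


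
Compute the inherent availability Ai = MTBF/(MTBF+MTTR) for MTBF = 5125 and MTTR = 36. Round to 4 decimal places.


MTBF = 5125
MTTR = 36
MTBF + MTTR = 5161
Ai = 5125 / 5161
Ai = 0.993

0.993


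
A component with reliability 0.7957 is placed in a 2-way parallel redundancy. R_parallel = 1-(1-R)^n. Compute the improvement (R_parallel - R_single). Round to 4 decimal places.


R_single = 0.7957, n = 2
1 - R_single = 0.2043
(1 - R_single)^n = 0.2043^2 = 0.0417
R_parallel = 1 - 0.0417 = 0.9583
Improvement = 0.9583 - 0.7957
Improvement = 0.1626

0.1626


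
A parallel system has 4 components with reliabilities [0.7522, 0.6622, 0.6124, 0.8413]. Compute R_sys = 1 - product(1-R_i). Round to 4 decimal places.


Components: [0.7522, 0.6622, 0.6124, 0.8413]
(1 - 0.7522) = 0.2478, running product = 0.2478
(1 - 0.6622) = 0.3378, running product = 0.0837
(1 - 0.6124) = 0.3876, running product = 0.0324
(1 - 0.8413) = 0.1587, running product = 0.0051
Product of (1-R_i) = 0.0051
R_sys = 1 - 0.0051 = 0.9949

0.9949


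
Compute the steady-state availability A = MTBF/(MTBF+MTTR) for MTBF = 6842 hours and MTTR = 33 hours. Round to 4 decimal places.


MTBF = 6842
MTTR = 33
MTBF + MTTR = 6875
A = 6842 / 6875
A = 0.9952

0.9952


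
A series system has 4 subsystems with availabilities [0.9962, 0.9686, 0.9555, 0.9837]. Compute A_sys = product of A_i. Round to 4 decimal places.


Subsystems: [0.9962, 0.9686, 0.9555, 0.9837]
After subsystem 1 (A=0.9962): product = 0.9962
After subsystem 2 (A=0.9686): product = 0.9649
After subsystem 3 (A=0.9555): product = 0.922
After subsystem 4 (A=0.9837): product = 0.907
A_sys = 0.907

0.907


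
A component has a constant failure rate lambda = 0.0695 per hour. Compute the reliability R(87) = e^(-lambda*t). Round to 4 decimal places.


lambda = 0.0695
t = 87
lambda * t = 6.0465
R(t) = e^(-6.0465)
R(t) = 0.0024

0.0024


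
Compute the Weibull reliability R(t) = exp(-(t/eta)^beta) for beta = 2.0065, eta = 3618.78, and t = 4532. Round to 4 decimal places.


beta = 2.0065, eta = 3618.78, t = 4532
t/eta = 4532 / 3618.78 = 1.2524
(t/eta)^beta = 1.2524^2.0065 = 1.5707
R(t) = exp(-1.5707)
R(t) = 0.2079

0.2079


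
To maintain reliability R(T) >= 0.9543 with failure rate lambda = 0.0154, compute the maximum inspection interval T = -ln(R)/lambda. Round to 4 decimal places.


R_target = 0.9543
lambda = 0.0154
-ln(0.9543) = 0.0468
T = 0.0468 / 0.0154
T = 3.0375

3.0375


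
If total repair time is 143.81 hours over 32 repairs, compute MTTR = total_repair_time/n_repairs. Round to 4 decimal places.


total_repair_time = 143.81
n_repairs = 32
MTTR = 143.81 / 32
MTTR = 4.4941

4.4941


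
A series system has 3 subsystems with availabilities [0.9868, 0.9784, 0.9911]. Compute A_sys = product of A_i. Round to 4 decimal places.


Subsystems: [0.9868, 0.9784, 0.9911]
After subsystem 1 (A=0.9868): product = 0.9868
After subsystem 2 (A=0.9784): product = 0.9655
After subsystem 3 (A=0.9911): product = 0.9569
A_sys = 0.9569

0.9569


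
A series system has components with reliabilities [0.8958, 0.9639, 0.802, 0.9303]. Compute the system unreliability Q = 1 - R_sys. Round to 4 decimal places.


Components: [0.8958, 0.9639, 0.802, 0.9303]
After component 1: product = 0.8958
After component 2: product = 0.8635
After component 3: product = 0.6925
After component 4: product = 0.6442
R_sys = 0.6442
Q = 1 - 0.6442 = 0.3558

0.3558


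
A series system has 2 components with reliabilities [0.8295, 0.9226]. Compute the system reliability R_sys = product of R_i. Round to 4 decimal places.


Components: [0.8295, 0.9226]
After component 1 (R=0.8295): product = 0.8295
After component 2 (R=0.9226): product = 0.7653
R_sys = 0.7653

0.7653


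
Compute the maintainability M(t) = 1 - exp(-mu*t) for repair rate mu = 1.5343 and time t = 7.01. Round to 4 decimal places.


mu = 1.5343, t = 7.01
mu * t = 1.5343 * 7.01 = 10.7554
exp(-10.7554) = 0.0
M(t) = 1 - 0.0
M(t) = 1.0

1.0


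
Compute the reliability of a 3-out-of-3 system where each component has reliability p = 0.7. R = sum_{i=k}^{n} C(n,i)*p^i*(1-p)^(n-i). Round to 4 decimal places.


k = 3, n = 3, p = 0.7
i=3: C(3,3)=1 * 0.7^3 * 0.3^0 = 0.343
R = sum of terms = 0.343

0.343


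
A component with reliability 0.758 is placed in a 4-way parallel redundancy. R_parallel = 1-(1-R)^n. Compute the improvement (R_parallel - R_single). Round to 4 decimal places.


R_single = 0.758, n = 4
1 - R_single = 0.242
(1 - R_single)^n = 0.242^4 = 0.0034
R_parallel = 1 - 0.0034 = 0.9966
Improvement = 0.9966 - 0.758
Improvement = 0.2386

0.2386


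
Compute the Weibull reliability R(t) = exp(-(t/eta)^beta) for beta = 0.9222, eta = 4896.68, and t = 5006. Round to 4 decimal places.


beta = 0.9222, eta = 4896.68, t = 5006
t/eta = 5006 / 4896.68 = 1.0223
(t/eta)^beta = 1.0223^0.9222 = 1.0206
R(t) = exp(-1.0206)
R(t) = 0.3604

0.3604


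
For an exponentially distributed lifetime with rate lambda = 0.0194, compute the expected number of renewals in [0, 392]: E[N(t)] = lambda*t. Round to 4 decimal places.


lambda = 0.0194
t = 392
E[N(t)] = lambda * t
E[N(t)] = 0.0194 * 392
E[N(t)] = 7.6048

7.6048


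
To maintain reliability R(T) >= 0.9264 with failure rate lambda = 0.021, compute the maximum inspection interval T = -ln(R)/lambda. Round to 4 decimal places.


R_target = 0.9264
lambda = 0.021
-ln(0.9264) = 0.0764
T = 0.0764 / 0.021
T = 3.6404

3.6404


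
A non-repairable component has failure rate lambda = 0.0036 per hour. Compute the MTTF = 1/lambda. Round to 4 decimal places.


lambda = 0.0036
MTTF = 1 / 0.0036
MTTF = 277.7778

277.7778


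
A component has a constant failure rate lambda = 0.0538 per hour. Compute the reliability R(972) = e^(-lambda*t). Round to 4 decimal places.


lambda = 0.0538
t = 972
lambda * t = 52.2936
R(t) = e^(-52.2936)
R(t) = 0.0

0.0


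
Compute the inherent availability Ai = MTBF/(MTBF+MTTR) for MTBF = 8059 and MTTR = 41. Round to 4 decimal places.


MTBF = 8059
MTTR = 41
MTBF + MTTR = 8100
Ai = 8059 / 8100
Ai = 0.9949

0.9949


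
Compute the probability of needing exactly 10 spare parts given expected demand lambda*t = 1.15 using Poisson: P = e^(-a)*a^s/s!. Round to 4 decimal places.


a = 1.15, s = 10
e^(-a) = e^(-1.15) = 0.3166
a^s = 1.15^10 = 4.0456
s! = 3628800
P = 0.3166 * 4.0456 / 3628800
P = 0.0

0.0
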